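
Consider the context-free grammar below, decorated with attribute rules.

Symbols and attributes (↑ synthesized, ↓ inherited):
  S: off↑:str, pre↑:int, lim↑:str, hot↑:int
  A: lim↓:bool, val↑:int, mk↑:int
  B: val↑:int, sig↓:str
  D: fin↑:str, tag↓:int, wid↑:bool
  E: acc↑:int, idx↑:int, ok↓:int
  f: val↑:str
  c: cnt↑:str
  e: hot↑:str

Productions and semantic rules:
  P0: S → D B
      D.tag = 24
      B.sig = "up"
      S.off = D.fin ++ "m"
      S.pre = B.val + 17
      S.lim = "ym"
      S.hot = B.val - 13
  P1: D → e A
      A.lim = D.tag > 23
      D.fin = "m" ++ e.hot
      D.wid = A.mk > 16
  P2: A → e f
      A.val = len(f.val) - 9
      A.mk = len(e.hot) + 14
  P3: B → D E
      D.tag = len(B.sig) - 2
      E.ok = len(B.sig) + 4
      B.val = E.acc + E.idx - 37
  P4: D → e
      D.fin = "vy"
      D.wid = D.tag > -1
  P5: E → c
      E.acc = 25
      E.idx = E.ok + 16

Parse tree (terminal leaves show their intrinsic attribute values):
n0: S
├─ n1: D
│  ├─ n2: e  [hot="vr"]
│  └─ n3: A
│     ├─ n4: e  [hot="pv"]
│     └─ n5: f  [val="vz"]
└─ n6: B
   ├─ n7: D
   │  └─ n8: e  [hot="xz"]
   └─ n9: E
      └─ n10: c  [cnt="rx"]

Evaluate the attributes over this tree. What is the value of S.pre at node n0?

27

1. n1.tag = 24  [24]
2. n2.hot = "vr"  [terminal]
3. n3.lim = true  [D.tag > 23]
4. n4.hot = "pv"  [terminal]
5. n5.val = "vz"  [terminal]
6. n3.val = -7  [len(f.val) - 9]
7. n3.mk = 16  [len(e.hot) + 14]
8. n1.fin = "mvr"  ["m" ++ e.hot]
9. n1.wid = false  [A.mk > 16]
10. n6.sig = "up"  ["up"]
11. n7.tag = 0  [len(B.sig) - 2]
12. n8.hot = "xz"  [terminal]
13. n7.fin = "vy"  ["vy"]
14. n7.wid = true  [D.tag > -1]
15. n9.ok = 6  [len(B.sig) + 4]
16. n10.cnt = "rx"  [terminal]
17. n9.acc = 25  [25]
18. n9.idx = 22  [E.ok + 16]
19. n6.val = 10  [E.acc + E.idx - 37]
20. n0.off = "mvrm"  [D.fin ++ "m"]
21. n0.pre = 27  [B.val + 17]
22. n0.lim = "ym"  ["ym"]
23. n0.hot = -3  [B.val - 13]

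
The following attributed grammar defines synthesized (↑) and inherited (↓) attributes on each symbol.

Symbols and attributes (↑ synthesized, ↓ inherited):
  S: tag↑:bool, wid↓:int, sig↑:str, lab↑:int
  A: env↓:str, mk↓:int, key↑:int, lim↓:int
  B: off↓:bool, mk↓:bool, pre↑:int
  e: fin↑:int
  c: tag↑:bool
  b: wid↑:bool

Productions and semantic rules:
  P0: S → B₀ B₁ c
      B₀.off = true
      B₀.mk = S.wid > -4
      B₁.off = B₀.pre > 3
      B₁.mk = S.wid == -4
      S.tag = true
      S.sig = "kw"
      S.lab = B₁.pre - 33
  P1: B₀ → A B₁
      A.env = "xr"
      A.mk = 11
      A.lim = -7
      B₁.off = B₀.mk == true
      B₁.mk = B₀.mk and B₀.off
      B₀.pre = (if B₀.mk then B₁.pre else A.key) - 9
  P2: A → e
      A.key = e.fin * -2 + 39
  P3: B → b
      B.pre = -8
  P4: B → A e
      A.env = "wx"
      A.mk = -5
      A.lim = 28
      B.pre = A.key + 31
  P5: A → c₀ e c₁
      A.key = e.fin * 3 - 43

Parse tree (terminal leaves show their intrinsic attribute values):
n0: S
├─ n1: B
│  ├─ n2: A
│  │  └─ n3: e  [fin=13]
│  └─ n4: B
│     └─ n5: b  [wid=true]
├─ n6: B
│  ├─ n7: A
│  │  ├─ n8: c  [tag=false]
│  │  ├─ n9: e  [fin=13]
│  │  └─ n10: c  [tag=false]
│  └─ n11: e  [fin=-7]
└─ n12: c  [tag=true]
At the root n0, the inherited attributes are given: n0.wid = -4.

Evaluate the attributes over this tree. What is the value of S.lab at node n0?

1. n0.wid = -4  [given at root]
2. n1.off = true  [true]
3. n1.mk = false  [S.wid > -4]
4. n2.env = "xr"  ["xr"]
5. n2.mk = 11  [11]
6. n2.lim = -7  [-7]
7. n3.fin = 13  [terminal]
8. n2.key = 13  [e.fin * -2 + 39]
9. n4.off = false  [B₀.mk == true]
10. n4.mk = false  [B₀.mk and B₀.off]
11. n5.wid = true  [terminal]
12. n4.pre = -8  [-8]
13. n1.pre = 4  [(if B₀.mk then B₁.pre else A.key) - 9]
14. n6.off = true  [B₀.pre > 3]
15. n6.mk = true  [S.wid == -4]
16. n7.env = "wx"  ["wx"]
17. n7.mk = -5  [-5]
18. n7.lim = 28  [28]
19. n8.tag = false  [terminal]
20. n9.fin = 13  [terminal]
21. n10.tag = false  [terminal]
22. n7.key = -4  [e.fin * 3 - 43]
23. n11.fin = -7  [terminal]
24. n6.pre = 27  [A.key + 31]
25. n12.tag = true  [terminal]
26. n0.tag = true  [true]
27. n0.sig = "kw"  ["kw"]
28. n0.lab = -6  [B₁.pre - 33]

-6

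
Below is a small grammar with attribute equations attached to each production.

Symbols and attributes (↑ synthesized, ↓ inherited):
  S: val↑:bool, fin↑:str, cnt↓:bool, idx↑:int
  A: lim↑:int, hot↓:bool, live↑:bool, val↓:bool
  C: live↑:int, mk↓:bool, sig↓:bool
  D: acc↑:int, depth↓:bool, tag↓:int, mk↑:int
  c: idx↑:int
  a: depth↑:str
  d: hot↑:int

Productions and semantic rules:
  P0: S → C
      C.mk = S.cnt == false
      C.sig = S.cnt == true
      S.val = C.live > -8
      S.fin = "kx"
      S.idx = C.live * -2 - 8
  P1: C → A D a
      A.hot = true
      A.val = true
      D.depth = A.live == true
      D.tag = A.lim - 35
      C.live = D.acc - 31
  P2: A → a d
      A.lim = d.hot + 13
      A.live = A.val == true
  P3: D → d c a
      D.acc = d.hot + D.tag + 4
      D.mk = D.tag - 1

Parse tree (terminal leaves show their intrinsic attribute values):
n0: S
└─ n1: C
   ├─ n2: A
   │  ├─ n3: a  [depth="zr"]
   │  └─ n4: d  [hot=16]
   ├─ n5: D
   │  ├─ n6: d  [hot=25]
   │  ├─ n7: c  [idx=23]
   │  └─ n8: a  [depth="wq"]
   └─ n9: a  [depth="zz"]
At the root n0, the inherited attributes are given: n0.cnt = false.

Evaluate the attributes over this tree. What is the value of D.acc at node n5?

23

1. n0.cnt = false  [given at root]
2. n1.mk = true  [S.cnt == false]
3. n1.sig = false  [S.cnt == true]
4. n2.hot = true  [true]
5. n2.val = true  [true]
6. n3.depth = "zr"  [terminal]
7. n4.hot = 16  [terminal]
8. n2.lim = 29  [d.hot + 13]
9. n2.live = true  [A.val == true]
10. n5.depth = true  [A.live == true]
11. n5.tag = -6  [A.lim - 35]
12. n6.hot = 25  [terminal]
13. n7.idx = 23  [terminal]
14. n8.depth = "wq"  [terminal]
15. n5.acc = 23  [d.hot + D.tag + 4]
16. n5.mk = -7  [D.tag - 1]
17. n9.depth = "zz"  [terminal]
18. n1.live = -8  [D.acc - 31]
19. n0.val = false  [C.live > -8]
20. n0.fin = "kx"  ["kx"]
21. n0.idx = 8  [C.live * -2 - 8]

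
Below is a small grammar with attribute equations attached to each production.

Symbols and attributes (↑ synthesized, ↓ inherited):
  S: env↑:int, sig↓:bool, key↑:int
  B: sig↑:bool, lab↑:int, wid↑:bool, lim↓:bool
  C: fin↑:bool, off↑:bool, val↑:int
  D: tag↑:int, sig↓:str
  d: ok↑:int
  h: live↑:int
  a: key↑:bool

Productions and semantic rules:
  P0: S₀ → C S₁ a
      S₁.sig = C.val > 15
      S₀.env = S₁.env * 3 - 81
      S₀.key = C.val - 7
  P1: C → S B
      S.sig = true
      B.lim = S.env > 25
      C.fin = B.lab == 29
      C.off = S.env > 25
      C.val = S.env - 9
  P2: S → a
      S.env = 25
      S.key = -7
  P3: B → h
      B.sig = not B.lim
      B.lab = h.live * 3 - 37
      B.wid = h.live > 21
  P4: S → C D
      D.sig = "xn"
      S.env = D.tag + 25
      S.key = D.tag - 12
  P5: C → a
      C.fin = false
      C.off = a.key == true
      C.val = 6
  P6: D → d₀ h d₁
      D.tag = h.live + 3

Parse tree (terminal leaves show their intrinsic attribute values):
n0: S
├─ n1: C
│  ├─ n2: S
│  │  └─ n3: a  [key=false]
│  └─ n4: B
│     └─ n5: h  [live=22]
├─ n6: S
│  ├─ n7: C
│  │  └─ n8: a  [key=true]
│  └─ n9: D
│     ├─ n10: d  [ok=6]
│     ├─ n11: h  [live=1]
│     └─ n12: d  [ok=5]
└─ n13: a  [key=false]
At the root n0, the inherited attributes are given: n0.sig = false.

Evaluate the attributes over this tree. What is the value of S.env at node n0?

1. n0.sig = false  [given at root]
2. n2.sig = true  [true]
3. n3.key = false  [terminal]
4. n2.env = 25  [25]
5. n2.key = -7  [-7]
6. n4.lim = false  [S.env > 25]
7. n5.live = 22  [terminal]
8. n4.sig = true  [not B.lim]
9. n4.lab = 29  [h.live * 3 - 37]
10. n4.wid = true  [h.live > 21]
11. n1.fin = true  [B.lab == 29]
12. n1.off = false  [S.env > 25]
13. n1.val = 16  [S.env - 9]
14. n6.sig = true  [C.val > 15]
15. n8.key = true  [terminal]
16. n7.fin = false  [false]
17. n7.off = true  [a.key == true]
18. n7.val = 6  [6]
19. n9.sig = "xn"  ["xn"]
20. n10.ok = 6  [terminal]
21. n11.live = 1  [terminal]
22. n12.ok = 5  [terminal]
23. n9.tag = 4  [h.live + 3]
24. n6.env = 29  [D.tag + 25]
25. n6.key = -8  [D.tag - 12]
26. n13.key = false  [terminal]
27. n0.env = 6  [S₁.env * 3 - 81]
28. n0.key = 9  [C.val - 7]

6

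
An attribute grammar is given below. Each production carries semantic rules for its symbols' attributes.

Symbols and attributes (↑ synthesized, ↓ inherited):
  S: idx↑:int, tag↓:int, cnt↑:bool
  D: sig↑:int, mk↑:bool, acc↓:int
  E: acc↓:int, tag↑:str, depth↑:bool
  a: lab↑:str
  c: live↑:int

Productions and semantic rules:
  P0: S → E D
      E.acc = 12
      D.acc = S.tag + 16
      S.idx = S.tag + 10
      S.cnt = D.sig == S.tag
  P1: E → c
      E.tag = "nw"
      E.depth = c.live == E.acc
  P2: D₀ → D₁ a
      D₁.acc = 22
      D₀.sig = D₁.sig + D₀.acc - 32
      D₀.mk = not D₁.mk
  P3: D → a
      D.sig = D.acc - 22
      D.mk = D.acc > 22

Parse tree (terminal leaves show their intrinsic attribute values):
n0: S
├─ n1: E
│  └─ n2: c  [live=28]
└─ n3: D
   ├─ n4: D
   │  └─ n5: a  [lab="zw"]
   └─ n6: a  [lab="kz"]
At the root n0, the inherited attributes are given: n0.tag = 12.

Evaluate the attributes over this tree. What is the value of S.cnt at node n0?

false

1. n0.tag = 12  [given at root]
2. n1.acc = 12  [12]
3. n2.live = 28  [terminal]
4. n1.tag = "nw"  ["nw"]
5. n1.depth = false  [c.live == E.acc]
6. n3.acc = 28  [S.tag + 16]
7. n4.acc = 22  [22]
8. n5.lab = "zw"  [terminal]
9. n4.sig = 0  [D.acc - 22]
10. n4.mk = false  [D.acc > 22]
11. n6.lab = "kz"  [terminal]
12. n3.sig = -4  [D₁.sig + D₀.acc - 32]
13. n3.mk = true  [not D₁.mk]
14. n0.idx = 22  [S.tag + 10]
15. n0.cnt = false  [D.sig == S.tag]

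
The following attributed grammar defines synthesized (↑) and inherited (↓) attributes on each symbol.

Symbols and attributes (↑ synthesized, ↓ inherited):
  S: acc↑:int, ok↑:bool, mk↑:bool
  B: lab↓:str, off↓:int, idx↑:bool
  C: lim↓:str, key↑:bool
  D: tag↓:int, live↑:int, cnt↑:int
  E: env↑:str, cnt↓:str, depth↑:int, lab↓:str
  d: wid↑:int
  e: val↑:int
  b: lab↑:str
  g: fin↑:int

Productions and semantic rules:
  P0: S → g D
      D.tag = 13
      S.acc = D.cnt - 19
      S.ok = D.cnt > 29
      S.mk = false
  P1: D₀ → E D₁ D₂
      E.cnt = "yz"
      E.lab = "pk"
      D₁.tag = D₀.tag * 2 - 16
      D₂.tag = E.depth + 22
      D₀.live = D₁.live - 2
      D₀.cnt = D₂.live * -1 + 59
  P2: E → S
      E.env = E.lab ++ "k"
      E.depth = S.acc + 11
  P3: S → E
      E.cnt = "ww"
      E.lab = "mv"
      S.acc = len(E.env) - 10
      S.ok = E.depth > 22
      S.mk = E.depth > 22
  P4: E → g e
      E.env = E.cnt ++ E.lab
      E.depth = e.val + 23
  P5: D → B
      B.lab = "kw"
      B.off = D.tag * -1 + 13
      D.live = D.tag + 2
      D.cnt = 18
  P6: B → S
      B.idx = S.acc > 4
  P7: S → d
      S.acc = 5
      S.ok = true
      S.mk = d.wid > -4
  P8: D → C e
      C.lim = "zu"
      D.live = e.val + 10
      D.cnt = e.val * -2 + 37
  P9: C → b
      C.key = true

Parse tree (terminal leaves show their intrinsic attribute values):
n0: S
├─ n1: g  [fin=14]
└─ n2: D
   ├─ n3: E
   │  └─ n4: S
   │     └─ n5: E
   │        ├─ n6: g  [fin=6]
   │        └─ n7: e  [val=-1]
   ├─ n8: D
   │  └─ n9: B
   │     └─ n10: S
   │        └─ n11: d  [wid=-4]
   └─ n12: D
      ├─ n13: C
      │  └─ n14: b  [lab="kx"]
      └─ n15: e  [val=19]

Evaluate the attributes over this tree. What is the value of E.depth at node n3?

5

1. n1.fin = 14  [terminal]
2. n2.tag = 13  [13]
3. n3.cnt = "yz"  ["yz"]
4. n3.lab = "pk"  ["pk"]
5. n5.cnt = "ww"  ["ww"]
6. n5.lab = "mv"  ["mv"]
7. n6.fin = 6  [terminal]
8. n7.val = -1  [terminal]
9. n5.env = "wwmv"  [E.cnt ++ E.lab]
10. n5.depth = 22  [e.val + 23]
11. n4.acc = -6  [len(E.env) - 10]
12. n4.ok = false  [E.depth > 22]
13. n4.mk = false  [E.depth > 22]
14. n3.env = "pkk"  [E.lab ++ "k"]
15. n3.depth = 5  [S.acc + 11]
16. n8.tag = 10  [D₀.tag * 2 - 16]
17. n9.lab = "kw"  ["kw"]
18. n9.off = 3  [D.tag * -1 + 13]
19. n11.wid = -4  [terminal]
20. n10.acc = 5  [5]
21. n10.ok = true  [true]
22. n10.mk = false  [d.wid > -4]
23. n9.idx = true  [S.acc > 4]
24. n8.live = 12  [D.tag + 2]
25. n8.cnt = 18  [18]
26. n12.tag = 27  [E.depth + 22]
27. n13.lim = "zu"  ["zu"]
28. n14.lab = "kx"  [terminal]
29. n13.key = true  [true]
30. n15.val = 19  [terminal]
31. n12.live = 29  [e.val + 10]
32. n12.cnt = -1  [e.val * -2 + 37]
33. n2.live = 10  [D₁.live - 2]
34. n2.cnt = 30  [D₂.live * -1 + 59]
35. n0.acc = 11  [D.cnt - 19]
36. n0.ok = true  [D.cnt > 29]
37. n0.mk = false  [false]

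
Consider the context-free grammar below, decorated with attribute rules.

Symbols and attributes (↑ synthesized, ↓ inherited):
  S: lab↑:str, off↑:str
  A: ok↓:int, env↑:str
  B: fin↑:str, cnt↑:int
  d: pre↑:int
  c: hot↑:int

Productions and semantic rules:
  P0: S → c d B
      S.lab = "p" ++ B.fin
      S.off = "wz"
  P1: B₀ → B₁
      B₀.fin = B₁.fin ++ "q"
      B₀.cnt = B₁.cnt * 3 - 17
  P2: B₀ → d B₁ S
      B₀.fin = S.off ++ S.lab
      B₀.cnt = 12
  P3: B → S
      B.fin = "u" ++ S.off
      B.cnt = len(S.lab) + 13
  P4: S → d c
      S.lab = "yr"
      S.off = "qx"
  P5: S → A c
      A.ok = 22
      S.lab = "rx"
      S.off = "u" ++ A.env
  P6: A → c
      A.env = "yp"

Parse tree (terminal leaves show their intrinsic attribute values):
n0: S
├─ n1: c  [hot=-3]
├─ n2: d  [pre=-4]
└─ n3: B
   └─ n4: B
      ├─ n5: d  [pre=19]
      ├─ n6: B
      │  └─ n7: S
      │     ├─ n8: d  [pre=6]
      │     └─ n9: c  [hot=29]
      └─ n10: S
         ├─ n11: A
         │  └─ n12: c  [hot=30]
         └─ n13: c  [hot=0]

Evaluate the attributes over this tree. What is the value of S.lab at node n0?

"puyprxq"

1. n1.hot = -3  [terminal]
2. n2.pre = -4  [terminal]
3. n5.pre = 19  [terminal]
4. n8.pre = 6  [terminal]
5. n9.hot = 29  [terminal]
6. n7.lab = "yr"  ["yr"]
7. n7.off = "qx"  ["qx"]
8. n6.fin = "uqx"  ["u" ++ S.off]
9. n6.cnt = 15  [len(S.lab) + 13]
10. n11.ok = 22  [22]
11. n12.hot = 30  [terminal]
12. n11.env = "yp"  ["yp"]
13. n13.hot = 0  [terminal]
14. n10.lab = "rx"  ["rx"]
15. n10.off = "uyp"  ["u" ++ A.env]
16. n4.fin = "uyprx"  [S.off ++ S.lab]
17. n4.cnt = 12  [12]
18. n3.fin = "uyprxq"  [B₁.fin ++ "q"]
19. n3.cnt = 19  [B₁.cnt * 3 - 17]
20. n0.lab = "puyprxq"  ["p" ++ B.fin]
21. n0.off = "wz"  ["wz"]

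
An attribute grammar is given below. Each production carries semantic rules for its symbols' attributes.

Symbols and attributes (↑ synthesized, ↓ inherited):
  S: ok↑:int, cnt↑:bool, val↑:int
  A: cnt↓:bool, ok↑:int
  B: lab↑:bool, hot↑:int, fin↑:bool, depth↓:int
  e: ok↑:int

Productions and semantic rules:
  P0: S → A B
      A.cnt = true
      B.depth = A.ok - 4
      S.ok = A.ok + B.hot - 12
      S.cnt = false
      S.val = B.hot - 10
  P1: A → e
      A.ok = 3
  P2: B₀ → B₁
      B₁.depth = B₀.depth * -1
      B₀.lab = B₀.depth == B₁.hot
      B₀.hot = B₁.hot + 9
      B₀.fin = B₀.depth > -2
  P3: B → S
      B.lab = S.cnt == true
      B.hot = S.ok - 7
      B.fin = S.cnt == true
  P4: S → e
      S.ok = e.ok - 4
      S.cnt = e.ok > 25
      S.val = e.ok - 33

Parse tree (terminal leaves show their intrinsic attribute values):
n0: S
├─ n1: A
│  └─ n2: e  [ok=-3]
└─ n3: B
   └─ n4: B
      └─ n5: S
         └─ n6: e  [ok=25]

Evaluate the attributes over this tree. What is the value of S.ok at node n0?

14

1. n1.cnt = true  [true]
2. n2.ok = -3  [terminal]
3. n1.ok = 3  [3]
4. n3.depth = -1  [A.ok - 4]
5. n4.depth = 1  [B₀.depth * -1]
6. n6.ok = 25  [terminal]
7. n5.ok = 21  [e.ok - 4]
8. n5.cnt = false  [e.ok > 25]
9. n5.val = -8  [e.ok - 33]
10. n4.lab = false  [S.cnt == true]
11. n4.hot = 14  [S.ok - 7]
12. n4.fin = false  [S.cnt == true]
13. n3.lab = false  [B₀.depth == B₁.hot]
14. n3.hot = 23  [B₁.hot + 9]
15. n3.fin = true  [B₀.depth > -2]
16. n0.ok = 14  [A.ok + B.hot - 12]
17. n0.cnt = false  [false]
18. n0.val = 13  [B.hot - 10]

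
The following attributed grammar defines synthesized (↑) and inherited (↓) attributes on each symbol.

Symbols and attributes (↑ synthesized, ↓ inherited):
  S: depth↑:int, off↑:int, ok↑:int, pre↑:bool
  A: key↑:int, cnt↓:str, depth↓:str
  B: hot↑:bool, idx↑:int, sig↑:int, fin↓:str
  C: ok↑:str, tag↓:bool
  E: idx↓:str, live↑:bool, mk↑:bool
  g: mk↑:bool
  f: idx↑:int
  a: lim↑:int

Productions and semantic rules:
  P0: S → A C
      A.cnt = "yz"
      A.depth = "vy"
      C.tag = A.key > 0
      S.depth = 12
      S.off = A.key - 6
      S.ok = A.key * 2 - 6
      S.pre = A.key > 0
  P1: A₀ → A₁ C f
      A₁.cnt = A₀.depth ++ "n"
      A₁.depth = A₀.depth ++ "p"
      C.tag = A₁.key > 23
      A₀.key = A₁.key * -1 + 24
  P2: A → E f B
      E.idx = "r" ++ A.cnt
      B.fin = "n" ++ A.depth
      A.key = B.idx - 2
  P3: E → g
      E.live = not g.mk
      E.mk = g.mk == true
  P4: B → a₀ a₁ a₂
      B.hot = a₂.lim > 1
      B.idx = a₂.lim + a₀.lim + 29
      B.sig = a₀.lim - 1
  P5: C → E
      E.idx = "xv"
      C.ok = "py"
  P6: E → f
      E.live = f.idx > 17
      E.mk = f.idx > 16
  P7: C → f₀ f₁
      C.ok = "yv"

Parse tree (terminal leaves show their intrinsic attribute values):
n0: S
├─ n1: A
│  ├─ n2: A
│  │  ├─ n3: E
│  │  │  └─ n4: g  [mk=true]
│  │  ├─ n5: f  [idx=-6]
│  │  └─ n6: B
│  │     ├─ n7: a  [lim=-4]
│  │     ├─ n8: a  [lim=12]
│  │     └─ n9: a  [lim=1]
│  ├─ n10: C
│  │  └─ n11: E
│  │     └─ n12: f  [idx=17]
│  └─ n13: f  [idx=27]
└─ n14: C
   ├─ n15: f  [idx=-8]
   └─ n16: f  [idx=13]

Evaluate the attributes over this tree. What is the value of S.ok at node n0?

1. n1.cnt = "yz"  ["yz"]
2. n1.depth = "vy"  ["vy"]
3. n2.cnt = "vyn"  [A₀.depth ++ "n"]
4. n2.depth = "vyp"  [A₀.depth ++ "p"]
5. n3.idx = "rvyn"  ["r" ++ A.cnt]
6. n4.mk = true  [terminal]
7. n3.live = false  [not g.mk]
8. n3.mk = true  [g.mk == true]
9. n5.idx = -6  [terminal]
10. n6.fin = "nvyp"  ["n" ++ A.depth]
11. n7.lim = -4  [terminal]
12. n8.lim = 12  [terminal]
13. n9.lim = 1  [terminal]
14. n6.hot = false  [a₂.lim > 1]
15. n6.idx = 26  [a₂.lim + a₀.lim + 29]
16. n6.sig = -5  [a₀.lim - 1]
17. n2.key = 24  [B.idx - 2]
18. n10.tag = true  [A₁.key > 23]
19. n11.idx = "xv"  ["xv"]
20. n12.idx = 17  [terminal]
21. n11.live = false  [f.idx > 17]
22. n11.mk = true  [f.idx > 16]
23. n10.ok = "py"  ["py"]
24. n13.idx = 27  [terminal]
25. n1.key = 0  [A₁.key * -1 + 24]
26. n14.tag = false  [A.key > 0]
27. n15.idx = -8  [terminal]
28. n16.idx = 13  [terminal]
29. n14.ok = "yv"  ["yv"]
30. n0.depth = 12  [12]
31. n0.off = -6  [A.key - 6]
32. n0.ok = -6  [A.key * 2 - 6]
33. n0.pre = false  [A.key > 0]

-6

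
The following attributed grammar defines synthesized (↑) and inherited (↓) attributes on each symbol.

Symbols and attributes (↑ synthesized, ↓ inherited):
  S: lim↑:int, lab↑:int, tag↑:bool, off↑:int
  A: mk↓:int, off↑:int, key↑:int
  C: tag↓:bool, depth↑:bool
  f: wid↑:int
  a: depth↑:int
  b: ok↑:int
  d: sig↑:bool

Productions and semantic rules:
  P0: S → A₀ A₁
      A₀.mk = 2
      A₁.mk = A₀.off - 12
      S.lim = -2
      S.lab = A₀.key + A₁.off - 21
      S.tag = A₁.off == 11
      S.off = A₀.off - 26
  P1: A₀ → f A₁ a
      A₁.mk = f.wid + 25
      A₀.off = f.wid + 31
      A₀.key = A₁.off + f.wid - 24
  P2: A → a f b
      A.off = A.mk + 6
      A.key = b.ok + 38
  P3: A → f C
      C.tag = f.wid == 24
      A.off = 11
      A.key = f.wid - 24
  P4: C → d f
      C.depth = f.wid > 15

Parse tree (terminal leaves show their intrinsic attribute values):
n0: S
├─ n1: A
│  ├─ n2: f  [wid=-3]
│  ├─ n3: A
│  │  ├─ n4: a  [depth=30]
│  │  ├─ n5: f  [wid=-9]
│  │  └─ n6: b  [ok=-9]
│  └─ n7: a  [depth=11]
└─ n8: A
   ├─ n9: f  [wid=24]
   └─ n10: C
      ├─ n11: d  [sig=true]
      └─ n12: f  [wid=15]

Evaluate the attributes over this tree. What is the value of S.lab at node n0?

1. n1.mk = 2  [2]
2. n2.wid = -3  [terminal]
3. n3.mk = 22  [f.wid + 25]
4. n4.depth = 30  [terminal]
5. n5.wid = -9  [terminal]
6. n6.ok = -9  [terminal]
7. n3.off = 28  [A.mk + 6]
8. n3.key = 29  [b.ok + 38]
9. n7.depth = 11  [terminal]
10. n1.off = 28  [f.wid + 31]
11. n1.key = 1  [A₁.off + f.wid - 24]
12. n8.mk = 16  [A₀.off - 12]
13. n9.wid = 24  [terminal]
14. n10.tag = true  [f.wid == 24]
15. n11.sig = true  [terminal]
16. n12.wid = 15  [terminal]
17. n10.depth = false  [f.wid > 15]
18. n8.off = 11  [11]
19. n8.key = 0  [f.wid - 24]
20. n0.lim = -2  [-2]
21. n0.lab = -9  [A₀.key + A₁.off - 21]
22. n0.tag = true  [A₁.off == 11]
23. n0.off = 2  [A₀.off - 26]

-9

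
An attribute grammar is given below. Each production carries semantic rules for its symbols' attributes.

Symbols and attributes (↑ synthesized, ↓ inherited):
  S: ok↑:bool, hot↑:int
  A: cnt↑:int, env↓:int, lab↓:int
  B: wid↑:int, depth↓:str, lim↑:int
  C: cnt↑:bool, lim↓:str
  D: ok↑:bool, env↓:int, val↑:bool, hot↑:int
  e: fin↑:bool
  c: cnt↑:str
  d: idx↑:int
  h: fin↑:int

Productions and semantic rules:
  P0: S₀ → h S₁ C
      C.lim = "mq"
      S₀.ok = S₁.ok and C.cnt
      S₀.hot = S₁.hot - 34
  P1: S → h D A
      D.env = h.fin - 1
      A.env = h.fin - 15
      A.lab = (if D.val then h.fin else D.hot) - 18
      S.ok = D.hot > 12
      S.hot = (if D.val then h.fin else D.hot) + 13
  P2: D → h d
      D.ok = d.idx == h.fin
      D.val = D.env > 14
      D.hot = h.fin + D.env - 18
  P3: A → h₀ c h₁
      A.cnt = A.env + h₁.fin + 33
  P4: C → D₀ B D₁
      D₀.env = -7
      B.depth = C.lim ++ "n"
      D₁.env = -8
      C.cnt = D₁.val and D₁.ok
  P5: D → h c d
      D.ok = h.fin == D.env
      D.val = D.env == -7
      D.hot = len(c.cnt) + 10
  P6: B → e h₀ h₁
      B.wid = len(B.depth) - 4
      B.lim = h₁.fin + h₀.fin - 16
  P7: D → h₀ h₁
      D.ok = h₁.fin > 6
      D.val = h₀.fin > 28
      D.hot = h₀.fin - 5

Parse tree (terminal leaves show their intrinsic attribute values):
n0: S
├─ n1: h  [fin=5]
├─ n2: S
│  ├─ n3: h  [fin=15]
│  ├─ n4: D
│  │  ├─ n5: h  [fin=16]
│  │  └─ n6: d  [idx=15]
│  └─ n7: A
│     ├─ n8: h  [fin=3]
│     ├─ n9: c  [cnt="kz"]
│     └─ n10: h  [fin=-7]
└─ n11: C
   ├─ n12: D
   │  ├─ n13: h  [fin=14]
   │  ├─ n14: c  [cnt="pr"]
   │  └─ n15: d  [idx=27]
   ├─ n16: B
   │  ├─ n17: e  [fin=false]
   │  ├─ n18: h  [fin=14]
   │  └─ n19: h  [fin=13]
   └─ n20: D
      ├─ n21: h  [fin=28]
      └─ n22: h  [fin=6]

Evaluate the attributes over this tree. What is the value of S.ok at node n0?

1. n1.fin = 5  [terminal]
2. n3.fin = 15  [terminal]
3. n4.env = 14  [h.fin - 1]
4. n5.fin = 16  [terminal]
5. n6.idx = 15  [terminal]
6. n4.ok = false  [d.idx == h.fin]
7. n4.val = false  [D.env > 14]
8. n4.hot = 12  [h.fin + D.env - 18]
9. n7.env = 0  [h.fin - 15]
10. n7.lab = -6  [(if D.val then h.fin else D.hot) - 18]
11. n8.fin = 3  [terminal]
12. n9.cnt = "kz"  [terminal]
13. n10.fin = -7  [terminal]
14. n7.cnt = 26  [A.env + h₁.fin + 33]
15. n2.ok = false  [D.hot > 12]
16. n2.hot = 25  [(if D.val then h.fin else D.hot) + 13]
17. n11.lim = "mq"  ["mq"]
18. n12.env = -7  [-7]
19. n13.fin = 14  [terminal]
20. n14.cnt = "pr"  [terminal]
21. n15.idx = 27  [terminal]
22. n12.ok = false  [h.fin == D.env]
23. n12.val = true  [D.env == -7]
24. n12.hot = 12  [len(c.cnt) + 10]
25. n16.depth = "mqn"  [C.lim ++ "n"]
26. n17.fin = false  [terminal]
27. n18.fin = 14  [terminal]
28. n19.fin = 13  [terminal]
29. n16.wid = -1  [len(B.depth) - 4]
30. n16.lim = 11  [h₁.fin + h₀.fin - 16]
31. n20.env = -8  [-8]
32. n21.fin = 28  [terminal]
33. n22.fin = 6  [terminal]
34. n20.ok = false  [h₁.fin > 6]
35. n20.val = false  [h₀.fin > 28]
36. n20.hot = 23  [h₀.fin - 5]
37. n11.cnt = false  [D₁.val and D₁.ok]
38. n0.ok = false  [S₁.ok and C.cnt]
39. n0.hot = -9  [S₁.hot - 34]

false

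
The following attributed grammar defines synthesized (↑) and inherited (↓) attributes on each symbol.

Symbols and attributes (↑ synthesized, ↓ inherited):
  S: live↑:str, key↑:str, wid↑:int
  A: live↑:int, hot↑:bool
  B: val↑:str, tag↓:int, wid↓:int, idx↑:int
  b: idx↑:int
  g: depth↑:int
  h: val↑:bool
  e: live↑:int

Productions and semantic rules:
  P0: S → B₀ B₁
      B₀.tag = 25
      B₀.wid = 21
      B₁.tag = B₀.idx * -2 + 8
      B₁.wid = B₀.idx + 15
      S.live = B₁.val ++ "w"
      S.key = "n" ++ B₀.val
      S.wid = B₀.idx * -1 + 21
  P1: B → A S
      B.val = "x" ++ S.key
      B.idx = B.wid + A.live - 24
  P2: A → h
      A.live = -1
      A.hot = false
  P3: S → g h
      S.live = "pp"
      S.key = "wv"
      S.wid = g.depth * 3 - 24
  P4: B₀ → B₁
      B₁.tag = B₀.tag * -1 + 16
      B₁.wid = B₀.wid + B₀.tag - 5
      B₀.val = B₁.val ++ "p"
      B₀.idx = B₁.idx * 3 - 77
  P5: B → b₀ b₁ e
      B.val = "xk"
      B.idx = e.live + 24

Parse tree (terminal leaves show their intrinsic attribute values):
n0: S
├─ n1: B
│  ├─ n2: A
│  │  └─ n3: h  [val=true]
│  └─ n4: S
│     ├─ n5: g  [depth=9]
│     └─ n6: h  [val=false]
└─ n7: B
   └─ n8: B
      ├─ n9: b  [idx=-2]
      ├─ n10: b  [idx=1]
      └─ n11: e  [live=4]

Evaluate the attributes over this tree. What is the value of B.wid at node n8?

1. n1.tag = 25  [25]
2. n1.wid = 21  [21]
3. n3.val = true  [terminal]
4. n2.live = -1  [-1]
5. n2.hot = false  [false]
6. n5.depth = 9  [terminal]
7. n6.val = false  [terminal]
8. n4.live = "pp"  ["pp"]
9. n4.key = "wv"  ["wv"]
10. n4.wid = 3  [g.depth * 3 - 24]
11. n1.val = "xwv"  ["x" ++ S.key]
12. n1.idx = -4  [B.wid + A.live - 24]
13. n7.tag = 16  [B₀.idx * -2 + 8]
14. n7.wid = 11  [B₀.idx + 15]
15. n8.tag = 0  [B₀.tag * -1 + 16]
16. n8.wid = 22  [B₀.wid + B₀.tag - 5]
17. n9.idx = -2  [terminal]
18. n10.idx = 1  [terminal]
19. n11.live = 4  [terminal]
20. n8.val = "xk"  ["xk"]
21. n8.idx = 28  [e.live + 24]
22. n7.val = "xkp"  [B₁.val ++ "p"]
23. n7.idx = 7  [B₁.idx * 3 - 77]
24. n0.live = "xkpw"  [B₁.val ++ "w"]
25. n0.key = "nxwv"  ["n" ++ B₀.val]
26. n0.wid = 25  [B₀.idx * -1 + 21]

22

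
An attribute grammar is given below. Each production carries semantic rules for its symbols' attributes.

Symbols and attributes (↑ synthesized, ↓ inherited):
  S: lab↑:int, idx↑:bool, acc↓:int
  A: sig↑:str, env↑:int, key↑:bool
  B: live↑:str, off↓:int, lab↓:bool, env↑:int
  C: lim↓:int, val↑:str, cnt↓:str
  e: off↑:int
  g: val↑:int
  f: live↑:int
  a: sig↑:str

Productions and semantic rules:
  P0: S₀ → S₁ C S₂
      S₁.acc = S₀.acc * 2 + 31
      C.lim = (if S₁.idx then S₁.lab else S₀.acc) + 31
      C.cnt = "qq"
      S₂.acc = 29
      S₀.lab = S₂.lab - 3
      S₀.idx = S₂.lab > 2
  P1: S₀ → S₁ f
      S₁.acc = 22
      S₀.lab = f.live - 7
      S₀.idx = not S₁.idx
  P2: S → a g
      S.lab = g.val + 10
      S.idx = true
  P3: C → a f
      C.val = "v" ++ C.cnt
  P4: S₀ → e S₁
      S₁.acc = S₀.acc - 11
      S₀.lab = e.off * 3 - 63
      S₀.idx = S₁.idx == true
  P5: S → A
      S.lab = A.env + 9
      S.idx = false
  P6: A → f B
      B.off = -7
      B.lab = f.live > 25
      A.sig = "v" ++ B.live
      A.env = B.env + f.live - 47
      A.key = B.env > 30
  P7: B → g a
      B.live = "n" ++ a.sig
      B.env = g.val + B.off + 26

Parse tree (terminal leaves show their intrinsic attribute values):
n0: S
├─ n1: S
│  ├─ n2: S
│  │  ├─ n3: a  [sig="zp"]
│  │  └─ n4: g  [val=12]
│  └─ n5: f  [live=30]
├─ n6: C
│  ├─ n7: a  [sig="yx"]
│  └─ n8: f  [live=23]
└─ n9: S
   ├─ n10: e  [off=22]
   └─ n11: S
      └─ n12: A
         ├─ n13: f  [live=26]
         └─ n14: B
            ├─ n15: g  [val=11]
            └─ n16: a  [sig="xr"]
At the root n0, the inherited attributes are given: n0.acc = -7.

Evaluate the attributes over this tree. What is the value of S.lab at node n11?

18

1. n0.acc = -7  [given at root]
2. n1.acc = 17  [S₀.acc * 2 + 31]
3. n2.acc = 22  [22]
4. n3.sig = "zp"  [terminal]
5. n4.val = 12  [terminal]
6. n2.lab = 22  [g.val + 10]
7. n2.idx = true  [true]
8. n5.live = 30  [terminal]
9. n1.lab = 23  [f.live - 7]
10. n1.idx = false  [not S₁.idx]
11. n6.lim = 24  [(if S₁.idx then S₁.lab else S₀.acc) + 31]
12. n6.cnt = "qq"  ["qq"]
13. n7.sig = "yx"  [terminal]
14. n8.live = 23  [terminal]
15. n6.val = "vqq"  ["v" ++ C.cnt]
16. n9.acc = 29  [29]
17. n10.off = 22  [terminal]
18. n11.acc = 18  [S₀.acc - 11]
19. n13.live = 26  [terminal]
20. n14.off = -7  [-7]
21. n14.lab = true  [f.live > 25]
22. n15.val = 11  [terminal]
23. n16.sig = "xr"  [terminal]
24. n14.live = "nxr"  ["n" ++ a.sig]
25. n14.env = 30  [g.val + B.off + 26]
26. n12.sig = "vnxr"  ["v" ++ B.live]
27. n12.env = 9  [B.env + f.live - 47]
28. n12.key = false  [B.env > 30]
29. n11.lab = 18  [A.env + 9]
30. n11.idx = false  [false]
31. n9.lab = 3  [e.off * 3 - 63]
32. n9.idx = false  [S₁.idx == true]
33. n0.lab = 0  [S₂.lab - 3]
34. n0.idx = true  [S₂.lab > 2]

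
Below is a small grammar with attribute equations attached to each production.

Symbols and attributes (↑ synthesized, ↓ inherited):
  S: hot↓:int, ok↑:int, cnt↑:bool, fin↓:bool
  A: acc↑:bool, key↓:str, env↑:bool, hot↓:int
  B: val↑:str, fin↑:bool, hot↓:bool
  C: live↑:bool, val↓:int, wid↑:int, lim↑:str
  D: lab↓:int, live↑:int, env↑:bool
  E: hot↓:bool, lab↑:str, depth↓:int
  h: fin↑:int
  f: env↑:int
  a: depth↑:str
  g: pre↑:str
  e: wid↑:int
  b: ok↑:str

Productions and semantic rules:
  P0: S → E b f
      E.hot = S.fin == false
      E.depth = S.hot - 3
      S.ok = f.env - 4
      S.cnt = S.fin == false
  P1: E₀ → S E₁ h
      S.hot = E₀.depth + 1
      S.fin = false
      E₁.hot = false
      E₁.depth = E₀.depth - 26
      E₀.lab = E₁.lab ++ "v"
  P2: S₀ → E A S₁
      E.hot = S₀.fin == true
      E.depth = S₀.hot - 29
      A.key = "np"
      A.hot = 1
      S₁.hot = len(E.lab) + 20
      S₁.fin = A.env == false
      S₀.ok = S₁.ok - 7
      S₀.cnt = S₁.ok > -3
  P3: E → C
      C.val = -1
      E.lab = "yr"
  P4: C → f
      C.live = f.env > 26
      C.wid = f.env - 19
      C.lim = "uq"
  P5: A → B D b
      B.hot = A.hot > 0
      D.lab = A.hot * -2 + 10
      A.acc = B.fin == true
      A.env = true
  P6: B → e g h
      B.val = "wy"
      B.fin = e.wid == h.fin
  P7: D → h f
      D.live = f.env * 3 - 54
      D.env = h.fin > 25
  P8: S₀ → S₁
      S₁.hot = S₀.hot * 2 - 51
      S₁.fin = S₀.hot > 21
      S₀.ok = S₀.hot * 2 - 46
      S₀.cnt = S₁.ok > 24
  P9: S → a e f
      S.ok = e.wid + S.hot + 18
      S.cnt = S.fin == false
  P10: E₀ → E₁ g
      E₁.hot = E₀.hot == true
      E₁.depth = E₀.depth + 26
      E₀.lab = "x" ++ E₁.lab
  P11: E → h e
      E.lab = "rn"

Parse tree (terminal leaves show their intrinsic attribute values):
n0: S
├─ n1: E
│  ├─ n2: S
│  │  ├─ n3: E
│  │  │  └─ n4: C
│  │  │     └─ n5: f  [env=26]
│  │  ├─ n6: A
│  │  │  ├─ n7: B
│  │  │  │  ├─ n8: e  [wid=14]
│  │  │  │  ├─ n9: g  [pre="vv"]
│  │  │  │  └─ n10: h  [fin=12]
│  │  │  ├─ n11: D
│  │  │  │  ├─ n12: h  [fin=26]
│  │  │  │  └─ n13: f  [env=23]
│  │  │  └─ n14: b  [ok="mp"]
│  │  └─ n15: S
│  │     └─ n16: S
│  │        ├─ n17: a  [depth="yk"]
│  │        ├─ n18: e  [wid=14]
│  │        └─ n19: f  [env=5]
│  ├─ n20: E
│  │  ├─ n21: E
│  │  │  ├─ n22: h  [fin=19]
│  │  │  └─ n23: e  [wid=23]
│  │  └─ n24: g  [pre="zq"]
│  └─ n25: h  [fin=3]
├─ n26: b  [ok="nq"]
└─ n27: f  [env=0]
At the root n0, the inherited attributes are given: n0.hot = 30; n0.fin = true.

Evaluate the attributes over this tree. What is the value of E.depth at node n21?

27

1. n0.hot = 30  [given at root]
2. n0.fin = true  [given at root]
3. n1.hot = false  [S.fin == false]
4. n1.depth = 27  [S.hot - 3]
5. n2.hot = 28  [E₀.depth + 1]
6. n2.fin = false  [false]
7. n3.hot = false  [S₀.fin == true]
8. n3.depth = -1  [S₀.hot - 29]
9. n4.val = -1  [-1]
10. n5.env = 26  [terminal]
11. n4.live = false  [f.env > 26]
12. n4.wid = 7  [f.env - 19]
13. n4.lim = "uq"  ["uq"]
14. n3.lab = "yr"  ["yr"]
15. n6.key = "np"  ["np"]
16. n6.hot = 1  [1]
17. n7.hot = true  [A.hot > 0]
18. n8.wid = 14  [terminal]
19. n9.pre = "vv"  [terminal]
20. n10.fin = 12  [terminal]
21. n7.val = "wy"  ["wy"]
22. n7.fin = false  [e.wid == h.fin]
23. n11.lab = 8  [A.hot * -2 + 10]
24. n12.fin = 26  [terminal]
25. n13.env = 23  [terminal]
26. n11.live = 15  [f.env * 3 - 54]
27. n11.env = true  [h.fin > 25]
28. n14.ok = "mp"  [terminal]
29. n6.acc = false  [B.fin == true]
30. n6.env = true  [true]
31. n15.hot = 22  [len(E.lab) + 20]
32. n15.fin = false  [A.env == false]
33. n16.hot = -7  [S₀.hot * 2 - 51]
34. n16.fin = true  [S₀.hot > 21]
35. n17.depth = "yk"  [terminal]
36. n18.wid = 14  [terminal]
37. n19.env = 5  [terminal]
38. n16.ok = 25  [e.wid + S.hot + 18]
39. n16.cnt = false  [S.fin == false]
40. n15.ok = -2  [S₀.hot * 2 - 46]
41. n15.cnt = true  [S₁.ok > 24]
42. n2.ok = -9  [S₁.ok - 7]
43. n2.cnt = true  [S₁.ok > -3]
44. n20.hot = false  [false]
45. n20.depth = 1  [E₀.depth - 26]
46. n21.hot = false  [E₀.hot == true]
47. n21.depth = 27  [E₀.depth + 26]
48. n22.fin = 19  [terminal]
49. n23.wid = 23  [terminal]
50. n21.lab = "rn"  ["rn"]
51. n24.pre = "zq"  [terminal]
52. n20.lab = "xrn"  ["x" ++ E₁.lab]
53. n25.fin = 3  [terminal]
54. n1.lab = "xrnv"  [E₁.lab ++ "v"]
55. n26.ok = "nq"  [terminal]
56. n27.env = 0  [terminal]
57. n0.ok = -4  [f.env - 4]
58. n0.cnt = false  [S.fin == false]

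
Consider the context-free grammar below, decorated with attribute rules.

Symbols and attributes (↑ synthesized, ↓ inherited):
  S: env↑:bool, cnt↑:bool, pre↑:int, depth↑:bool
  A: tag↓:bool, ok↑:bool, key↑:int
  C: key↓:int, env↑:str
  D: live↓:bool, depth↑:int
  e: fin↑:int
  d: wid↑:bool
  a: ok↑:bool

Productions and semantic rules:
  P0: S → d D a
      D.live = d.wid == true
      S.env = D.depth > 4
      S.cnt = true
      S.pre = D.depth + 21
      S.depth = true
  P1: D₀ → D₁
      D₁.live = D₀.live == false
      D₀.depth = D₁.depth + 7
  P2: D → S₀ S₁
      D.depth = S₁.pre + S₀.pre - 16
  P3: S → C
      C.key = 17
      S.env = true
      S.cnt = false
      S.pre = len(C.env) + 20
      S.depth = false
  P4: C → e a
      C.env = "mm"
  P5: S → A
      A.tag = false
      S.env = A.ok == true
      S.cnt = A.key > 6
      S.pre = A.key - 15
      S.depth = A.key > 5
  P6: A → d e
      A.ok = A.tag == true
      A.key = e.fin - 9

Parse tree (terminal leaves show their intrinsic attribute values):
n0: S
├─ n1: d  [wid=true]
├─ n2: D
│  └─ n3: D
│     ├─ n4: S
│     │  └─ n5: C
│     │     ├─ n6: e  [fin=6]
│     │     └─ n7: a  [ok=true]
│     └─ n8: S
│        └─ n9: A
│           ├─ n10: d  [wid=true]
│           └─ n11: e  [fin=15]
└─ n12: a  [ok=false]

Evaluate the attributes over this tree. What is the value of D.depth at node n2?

1. n1.wid = true  [terminal]
2. n2.live = true  [d.wid == true]
3. n3.live = false  [D₀.live == false]
4. n5.key = 17  [17]
5. n6.fin = 6  [terminal]
6. n7.ok = true  [terminal]
7. n5.env = "mm"  ["mm"]
8. n4.env = true  [true]
9. n4.cnt = false  [false]
10. n4.pre = 22  [len(C.env) + 20]
11. n4.depth = false  [false]
12. n9.tag = false  [false]
13. n10.wid = true  [terminal]
14. n11.fin = 15  [terminal]
15. n9.ok = false  [A.tag == true]
16. n9.key = 6  [e.fin - 9]
17. n8.env = false  [A.ok == true]
18. n8.cnt = false  [A.key > 6]
19. n8.pre = -9  [A.key - 15]
20. n8.depth = true  [A.key > 5]
21. n3.depth = -3  [S₁.pre + S₀.pre - 16]
22. n2.depth = 4  [D₁.depth + 7]
23. n12.ok = false  [terminal]
24. n0.env = false  [D.depth > 4]
25. n0.cnt = true  [true]
26. n0.pre = 25  [D.depth + 21]
27. n0.depth = true  [true]

4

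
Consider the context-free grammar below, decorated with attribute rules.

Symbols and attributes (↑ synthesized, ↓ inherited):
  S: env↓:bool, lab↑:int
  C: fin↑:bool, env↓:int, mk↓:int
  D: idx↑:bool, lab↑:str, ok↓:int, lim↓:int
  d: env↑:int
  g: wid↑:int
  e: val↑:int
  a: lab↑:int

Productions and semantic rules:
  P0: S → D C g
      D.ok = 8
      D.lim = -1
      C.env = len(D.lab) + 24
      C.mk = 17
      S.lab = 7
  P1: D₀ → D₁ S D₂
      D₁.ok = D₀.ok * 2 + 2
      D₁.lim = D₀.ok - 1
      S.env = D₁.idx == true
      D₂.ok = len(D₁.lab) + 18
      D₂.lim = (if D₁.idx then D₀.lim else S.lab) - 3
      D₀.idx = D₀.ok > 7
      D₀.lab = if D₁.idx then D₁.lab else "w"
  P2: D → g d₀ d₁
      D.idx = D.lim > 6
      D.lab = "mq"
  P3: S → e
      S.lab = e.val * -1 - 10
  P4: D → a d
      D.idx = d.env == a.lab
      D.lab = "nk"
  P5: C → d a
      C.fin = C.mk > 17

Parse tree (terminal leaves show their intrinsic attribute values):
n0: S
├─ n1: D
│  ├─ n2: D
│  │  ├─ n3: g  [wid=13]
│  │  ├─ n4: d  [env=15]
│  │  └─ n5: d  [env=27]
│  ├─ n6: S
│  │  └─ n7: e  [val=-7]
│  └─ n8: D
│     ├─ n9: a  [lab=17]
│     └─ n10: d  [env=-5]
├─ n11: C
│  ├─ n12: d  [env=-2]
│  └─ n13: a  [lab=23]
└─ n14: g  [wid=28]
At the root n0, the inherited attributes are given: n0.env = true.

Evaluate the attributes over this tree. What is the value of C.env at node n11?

1. n0.env = true  [given at root]
2. n1.ok = 8  [8]
3. n1.lim = -1  [-1]
4. n2.ok = 18  [D₀.ok * 2 + 2]
5. n2.lim = 7  [D₀.ok - 1]
6. n3.wid = 13  [terminal]
7. n4.env = 15  [terminal]
8. n5.env = 27  [terminal]
9. n2.idx = true  [D.lim > 6]
10. n2.lab = "mq"  ["mq"]
11. n6.env = true  [D₁.idx == true]
12. n7.val = -7  [terminal]
13. n6.lab = -3  [e.val * -1 - 10]
14. n8.ok = 20  [len(D₁.lab) + 18]
15. n8.lim = -4  [(if D₁.idx then D₀.lim else S.lab) - 3]
16. n9.lab = 17  [terminal]
17. n10.env = -5  [terminal]
18. n8.idx = false  [d.env == a.lab]
19. n8.lab = "nk"  ["nk"]
20. n1.idx = true  [D₀.ok > 7]
21. n1.lab = "mq"  [if D₁.idx then D₁.lab else "w"]
22. n11.env = 26  [len(D.lab) + 24]
23. n11.mk = 17  [17]
24. n12.env = -2  [terminal]
25. n13.lab = 23  [terminal]
26. n11.fin = false  [C.mk > 17]
27. n14.wid = 28  [terminal]
28. n0.lab = 7  [7]

26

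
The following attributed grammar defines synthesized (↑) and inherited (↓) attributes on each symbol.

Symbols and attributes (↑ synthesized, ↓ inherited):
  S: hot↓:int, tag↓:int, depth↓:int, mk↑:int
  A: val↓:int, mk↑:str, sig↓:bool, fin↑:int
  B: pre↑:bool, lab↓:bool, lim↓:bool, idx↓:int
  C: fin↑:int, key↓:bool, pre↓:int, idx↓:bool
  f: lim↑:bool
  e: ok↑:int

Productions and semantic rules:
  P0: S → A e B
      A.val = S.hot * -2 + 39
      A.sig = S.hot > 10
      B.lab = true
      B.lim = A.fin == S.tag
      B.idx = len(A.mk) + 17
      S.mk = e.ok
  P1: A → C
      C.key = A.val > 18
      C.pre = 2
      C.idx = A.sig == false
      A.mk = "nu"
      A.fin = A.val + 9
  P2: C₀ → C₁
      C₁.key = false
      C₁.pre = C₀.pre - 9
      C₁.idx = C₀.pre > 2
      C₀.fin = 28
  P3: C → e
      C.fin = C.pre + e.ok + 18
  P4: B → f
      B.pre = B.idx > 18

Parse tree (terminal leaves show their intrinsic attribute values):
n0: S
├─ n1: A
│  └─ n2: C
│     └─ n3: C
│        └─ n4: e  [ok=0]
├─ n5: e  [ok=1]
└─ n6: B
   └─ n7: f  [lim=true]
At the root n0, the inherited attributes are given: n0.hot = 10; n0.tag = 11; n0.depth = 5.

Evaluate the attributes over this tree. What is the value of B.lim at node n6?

false

1. n0.hot = 10  [given at root]
2. n0.tag = 11  [given at root]
3. n0.depth = 5  [given at root]
4. n1.val = 19  [S.hot * -2 + 39]
5. n1.sig = false  [S.hot > 10]
6. n2.key = true  [A.val > 18]
7. n2.pre = 2  [2]
8. n2.idx = true  [A.sig == false]
9. n3.key = false  [false]
10. n3.pre = -7  [C₀.pre - 9]
11. n3.idx = false  [C₀.pre > 2]
12. n4.ok = 0  [terminal]
13. n3.fin = 11  [C.pre + e.ok + 18]
14. n2.fin = 28  [28]
15. n1.mk = "nu"  ["nu"]
16. n1.fin = 28  [A.val + 9]
17. n5.ok = 1  [terminal]
18. n6.lab = true  [true]
19. n6.lim = false  [A.fin == S.tag]
20. n6.idx = 19  [len(A.mk) + 17]
21. n7.lim = true  [terminal]
22. n6.pre = true  [B.idx > 18]
23. n0.mk = 1  [e.ok]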